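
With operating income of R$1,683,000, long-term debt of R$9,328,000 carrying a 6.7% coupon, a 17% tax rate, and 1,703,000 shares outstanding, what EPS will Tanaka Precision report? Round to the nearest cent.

Interest = R$624,976.00, so EBT = R$1,683,000 − R$624,976.00 = R$1,058,024.00.
After tax at 17%: net income = R$1,058,024.00 × 0.83 = R$878,159.92.
EPS = R$878,159.92 ÷ 1,703,000 = R$0.52.

R$0.52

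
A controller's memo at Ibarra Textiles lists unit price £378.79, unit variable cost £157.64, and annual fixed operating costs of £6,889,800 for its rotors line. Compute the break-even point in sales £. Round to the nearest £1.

Contribution margin per unit = £378.79 − £157.64 = £221.15, a CM ratio of £221.15 ÷ £378.79 = 0.5838.
Break-even revenue = fixed costs × price ÷ CM = £6,889,800 × £378.79 ÷ £221.15 = £11,800,983.

£11,800,983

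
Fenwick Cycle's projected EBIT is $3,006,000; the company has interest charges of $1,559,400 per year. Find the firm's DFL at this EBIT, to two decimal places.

2.08

Annual interest charges come to $1,559,400.00.
Degree of financial leverage = EBIT / (EBIT − interest) = $3,006,000 / $1,446,600.00 = 2.0780.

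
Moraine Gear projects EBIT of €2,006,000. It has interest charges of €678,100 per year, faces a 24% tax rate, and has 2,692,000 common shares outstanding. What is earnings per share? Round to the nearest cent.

Interest = €678,100.00, so EBT = €2,006,000 − €678,100.00 = €1,327,900.00.
After tax at 24%: net income = €1,327,900.00 × 0.76 = €1,009,204.00.
Per share: €1,009,204.00 / 2,692,000 shares = €0.37.

€0.37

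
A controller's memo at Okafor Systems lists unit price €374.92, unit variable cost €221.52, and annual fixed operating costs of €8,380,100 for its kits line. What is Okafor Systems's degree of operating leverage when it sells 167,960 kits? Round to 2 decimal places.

At 167,960 units, contribution = 167,960 × €153.40 = €25,765,064.00.
EBIT = €25,765,064.00 − €8,380,100 = €17,384,964.00.
Degree of operating leverage = €25,765,064.00 / €17,384,964.00 = 1.4820.

1.48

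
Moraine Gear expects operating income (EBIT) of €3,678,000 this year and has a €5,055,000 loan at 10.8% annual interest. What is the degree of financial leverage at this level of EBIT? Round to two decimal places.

1.17

Annual interest charges come to €545,940.00.
DFL = EBIT ÷ (EBIT − I) = €3,678,000 ÷ (€3,678,000 − €545,940.00) = €3,678,000 ÷ €3,132,060.00 = 1.1743.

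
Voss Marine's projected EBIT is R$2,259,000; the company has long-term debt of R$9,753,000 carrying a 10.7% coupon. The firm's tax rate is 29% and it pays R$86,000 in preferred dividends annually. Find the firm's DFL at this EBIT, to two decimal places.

Annual interest charges come to R$1,043,571.00.
Pre-tax preferred-dividend burden = R$86,000 ÷ (1 − 0.29) = R$121,126.76.
DFL = EBIT ÷ [EBIT − I − D_p/(1−t)] = R$2,259,000 ÷ [R$2,259,000 − R$1,043,571.00 − R$121,126.76] = R$2,259,000 ÷ R$1,094,302.24 = 2.0643.

2.06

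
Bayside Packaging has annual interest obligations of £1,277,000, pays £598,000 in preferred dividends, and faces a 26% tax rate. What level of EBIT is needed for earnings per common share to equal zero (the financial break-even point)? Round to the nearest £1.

Grossing the preferred dividend up to pre-tax terms: £598,000 / (1 − 0.26) = £808,108.11.
Financial break-even EBIT = interest + D_p ÷ (1 − t) = £1,277,000 + £808,108.11 = £2,085,108.11.

£2,085,108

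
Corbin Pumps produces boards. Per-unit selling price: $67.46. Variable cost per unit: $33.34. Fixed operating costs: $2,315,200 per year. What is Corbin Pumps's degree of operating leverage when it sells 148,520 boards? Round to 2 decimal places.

1.84

At 148,520 units, contribution = 148,520 × $34.12 = $5,067,502.40.
EBIT = $5,067,502.40 − $2,315,200 = $2,752,302.40.
Degree of operating leverage = $5,067,502.40 / $2,752,302.40 = 1.8412.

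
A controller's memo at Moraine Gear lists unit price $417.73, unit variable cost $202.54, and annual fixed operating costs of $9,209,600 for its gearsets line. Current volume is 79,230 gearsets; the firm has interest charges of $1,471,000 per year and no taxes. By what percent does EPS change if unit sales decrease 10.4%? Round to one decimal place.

At 79,230 units, contribution = 79,230 × $215.19 = $17,049,503.70.
EBIT = $17,049,503.70 − $9,209,600 = $7,839,903.70.
After interest of $1,471,000.00, pre-tax earnings = $6,368,903.70.
Degree of combined leverage = contribution ÷ (EBIT − I) = $17,049,503.70 ÷ $6,368,903.70 = 2.6770.
%ΔEPS = DCL × %ΔSales = 2.6770 × -10.4% = -27.8%.

-27.8%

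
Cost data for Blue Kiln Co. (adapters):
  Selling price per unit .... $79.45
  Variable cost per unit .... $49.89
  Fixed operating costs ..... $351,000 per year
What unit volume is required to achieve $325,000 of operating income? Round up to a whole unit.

Unit CM = price − variable cost = $79.45 − $49.89 = $29.56.
Required volume = (fixed costs + target profit) ÷ CM = ($351,000 + $325,000) ÷ $29.56 = 22,868.74, so 22,869 adapters.

22,869 adapters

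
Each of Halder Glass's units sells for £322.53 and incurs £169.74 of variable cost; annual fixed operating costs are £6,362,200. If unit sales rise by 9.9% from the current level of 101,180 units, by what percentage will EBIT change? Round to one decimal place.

Total contribution margin = 101,180 × £152.79 = £15,459,292.20.
Operating income = contribution − fixed costs = £15,459,292.20 − £6,362,200 = £9,097,092.20.
DOL = contribution ÷ EBIT = £15,459,292.20 ÷ £9,097,092.20 = 1.6994.
%ΔEBIT = DOL × %ΔSales = 1.6994 × +9.9% = +16.8%.

+16.8%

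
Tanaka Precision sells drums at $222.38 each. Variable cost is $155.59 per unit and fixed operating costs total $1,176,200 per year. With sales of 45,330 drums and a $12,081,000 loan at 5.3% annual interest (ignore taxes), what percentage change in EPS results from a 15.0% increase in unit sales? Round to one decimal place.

At 45,330 units, contribution = 45,330 × $66.79 = $3,027,590.70.
EBIT = $3,027,590.70 − $1,176,200 = $1,851,390.70.
After interest of $640,293.00, pre-tax earnings = $1,211,097.70.
Degree of combined leverage = contribution ÷ (EBIT − I) = $3,027,590.70 ÷ $1,211,097.70 = 2.4999.
EPS therefore changes by 2.4999 × (+15.0%) = +37.5%.

+37.5%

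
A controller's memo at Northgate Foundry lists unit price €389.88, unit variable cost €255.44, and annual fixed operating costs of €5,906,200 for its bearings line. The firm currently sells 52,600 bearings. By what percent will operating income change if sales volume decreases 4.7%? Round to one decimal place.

Contribution at this volume is 52,600 × €134.44 = €7,071,544.00.
Subtracting fixed costs: EBIT = €7,071,544.00 − €5,906,200 = €1,165,344.00.
So DOL = total CM / EBIT = €7,071,544.00 / €1,165,344.00 = 6.0682.
Operating income changes by 6.0682 × -4.7% = -28.5%.

-28.5%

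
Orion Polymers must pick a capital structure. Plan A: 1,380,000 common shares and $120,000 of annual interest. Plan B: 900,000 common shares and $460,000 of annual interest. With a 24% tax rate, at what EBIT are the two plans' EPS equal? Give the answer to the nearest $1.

Set EPS_A = EPS_B: (EBIT − $120,000)(1 − 0.24) ÷ 1,380,000 = (EBIT − $460,000)(1 − 0.24) ÷ 900,000.
The (1 − t) factor cancels: (EBIT − 120,000) × 900,000 = (EBIT − 460,000) × 1,380,000.
EBIT × (1,380,000 − 900,000) = 460,000 × 1,380,000 − 120,000 × 900,000 = 526,800,000,000, so EBIT = 526,800,000,000 ÷ 480,000 = 1,097,500.00.

$1,097,500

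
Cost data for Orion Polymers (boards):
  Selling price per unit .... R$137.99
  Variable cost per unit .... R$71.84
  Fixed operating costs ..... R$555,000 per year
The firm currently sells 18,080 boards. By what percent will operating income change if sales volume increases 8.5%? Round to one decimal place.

+15.9%

Total contribution margin = 18,080 × R$66.15 = R$1,195,992.00.
Subtracting fixed costs: EBIT = R$1,195,992.00 − R$555,000 = R$640,992.00.
DOL = contribution ÷ EBIT = R$1,195,992.00 ÷ R$640,992.00 = 1.8658.
%ΔEBIT = DOL × %ΔSales = 1.8658 × +8.5% = +15.9%.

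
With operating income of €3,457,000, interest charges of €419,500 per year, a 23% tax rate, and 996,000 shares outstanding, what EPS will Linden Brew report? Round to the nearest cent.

€2.35

Pre-tax income = €3,457,000 − €419,500.00 = €3,037,500.00.
After tax at 23%: net income = €3,037,500.00 × 0.77 = €2,338,875.00.
EPS = €2,338,875.00 ÷ 996,000 = €2.35.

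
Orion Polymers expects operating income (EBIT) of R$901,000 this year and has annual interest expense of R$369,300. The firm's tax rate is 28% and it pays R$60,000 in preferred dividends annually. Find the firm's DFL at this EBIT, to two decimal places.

Interest = R$369,300.00.
Pre-tax preferred-dividend burden = R$60,000 ÷ (1 − 0.28) = R$83,333.33.
DFL = EBIT ÷ [EBIT − I − D_p/(1−t)] = R$901,000 ÷ [R$901,000 − R$369,300.00 − R$83,333.33] = R$901,000 ÷ R$448,366.67 = 2.0095.

2.01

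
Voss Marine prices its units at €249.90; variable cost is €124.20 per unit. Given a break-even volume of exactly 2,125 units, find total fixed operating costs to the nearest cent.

€267,112.50

Unit CM = price − variable cost = €249.90 − €124.20 = €125.70.
Fixed costs = break-even units × CM = 2,125 × €125.70 = €267,112.50.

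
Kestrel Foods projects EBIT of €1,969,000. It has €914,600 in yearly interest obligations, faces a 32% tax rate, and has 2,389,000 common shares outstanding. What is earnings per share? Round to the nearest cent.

€0.30

Pre-tax income = €1,969,000 − €914,600.00 = €1,054,400.00.
After tax at 32%: net income = €1,054,400.00 × 0.68 = €716,992.00.
EPS = €716,992.00 ÷ 2,389,000 = €0.30.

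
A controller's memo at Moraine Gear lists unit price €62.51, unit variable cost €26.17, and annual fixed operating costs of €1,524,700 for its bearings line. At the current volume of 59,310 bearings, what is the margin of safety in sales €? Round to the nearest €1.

Contribution margin per unit = €62.51 − €26.17 = €36.34. Break-even units = €1,524,700 ÷ €36.34 = 41,956.52; break-even revenue = 41,956.52 × €62.51 = €2,622,702.17.
Actual sales revenue = 59,310 × €62.51 = €3,707,468.10.
Margin of safety = €3,707,468.10 − €2,622,702.17 = €1,084,766.

€1,084,766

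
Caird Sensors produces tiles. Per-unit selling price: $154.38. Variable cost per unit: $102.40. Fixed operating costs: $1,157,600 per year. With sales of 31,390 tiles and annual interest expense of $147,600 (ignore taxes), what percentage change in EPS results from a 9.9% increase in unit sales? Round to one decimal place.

+49.5%

Total contribution margin = 31,390 × $51.98 = $1,631,652.20.
EBIT = $1,631,652.20 − $1,157,600 = $474,052.20.
After interest of $147,600.00, pre-tax earnings = $326,452.20.
DCL = total CM / (EBIT − I) = $1,631,652.20 / $326,452.20 = 4.9981.
EPS therefore changes by 4.9981 × (+9.9%) = +49.5%.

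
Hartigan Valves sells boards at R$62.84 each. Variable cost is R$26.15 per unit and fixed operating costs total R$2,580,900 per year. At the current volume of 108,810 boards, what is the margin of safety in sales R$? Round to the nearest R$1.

R$2,417,240

Contribution margin per unit = R$62.84 − R$26.15 = R$36.69. Break-even units = R$2,580,900 ÷ R$36.69 = 70,343.42; break-even revenue = 70,343.42 × R$62.84 = R$4,420,380.38.
Current sales = 108,810 × R$62.84 = R$6,837,620.40.
Margin of safety = R$6,837,620.40 − R$4,420,380.38 = R$2,417,240.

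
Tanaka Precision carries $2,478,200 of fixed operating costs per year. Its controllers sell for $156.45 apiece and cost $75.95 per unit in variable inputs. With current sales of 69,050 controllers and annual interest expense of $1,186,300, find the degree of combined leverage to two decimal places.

Contribution at this volume is 69,050 × $80.50 = $5,558,525.00.
EBIT = $5,558,525.00 − $2,478,200 = $3,080,325.00. Interest = $1,186,300.00, so EBIT − I = $1,894,025.00.
DCL = contribution ÷ (EBIT − I) = $5,558,525.00 ÷ $1,894,025.00 = 2.9348.

2.93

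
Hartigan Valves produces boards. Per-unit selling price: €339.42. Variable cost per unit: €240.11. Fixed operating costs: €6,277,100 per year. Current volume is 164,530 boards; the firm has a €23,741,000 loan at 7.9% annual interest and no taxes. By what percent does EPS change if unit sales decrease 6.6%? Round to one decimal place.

Total contribution margin = 164,530 × €99.31 = €16,339,474.30.
Subtracting fixed costs: EBIT = €16,339,474.30 − €6,277,100 = €10,062,374.30.
After interest of €1,875,539.00, pre-tax earnings = €8,186,835.30.
DCL = total CM / (EBIT − I) = €16,339,474.30 / €8,186,835.30 = 1.9958.
%ΔEPS = DCL × %ΔSales = 1.9958 × -6.6% = -13.2%.

-13.2%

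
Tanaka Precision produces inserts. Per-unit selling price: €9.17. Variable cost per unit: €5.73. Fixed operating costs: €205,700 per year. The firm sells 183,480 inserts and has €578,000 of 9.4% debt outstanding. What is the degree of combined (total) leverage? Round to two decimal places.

At 183,480 units, contribution = 183,480 × €3.44 = €631,171.20.
EBIT = €631,171.20 − €205,700 = €425,471.20. Interest = €54,332.00.
DOL = €631,171.20 ÷ €425,471.20 = 1.4835; DFL = €425,471.20 ÷ €371,139.20 = 1.1464.
Combined leverage = 1.4835 × 1.1464 = 1.7007.

1.70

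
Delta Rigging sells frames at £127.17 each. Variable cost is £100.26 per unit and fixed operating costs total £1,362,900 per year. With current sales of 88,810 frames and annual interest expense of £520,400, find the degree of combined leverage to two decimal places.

Total contribution margin = 88,810 × £26.91 = £2,389,877.10.
EBIT = £2,389,877.10 − £1,362,900 = £1,026,977.10. Interest = £520,400.00, so EBIT − I = £506,577.10.
DCL = contribution ÷ (EBIT − I) = £2,389,877.10 ÷ £506,577.10 = 4.7177.

4.72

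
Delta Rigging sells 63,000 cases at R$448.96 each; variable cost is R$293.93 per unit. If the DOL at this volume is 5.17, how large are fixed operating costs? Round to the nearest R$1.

At 63,000 units, contribution = 63,000 × R$155.03 = R$9,766,890.00.
Since DOL = CM ÷ EBIT, EBIT = R$9,766,890.00 ÷ 5.17 = R$1,889,147.00.
And FC = contribution − EBIT = R$9,766,890.00 − R$1,889,147.00 = R$7,877,743.

R$7,877,743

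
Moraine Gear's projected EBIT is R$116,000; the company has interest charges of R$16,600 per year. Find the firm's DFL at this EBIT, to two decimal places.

1.17

Annual interest charges come to R$16,600.00.
Degree of financial leverage = EBIT / (EBIT − interest) = R$116,000 / R$99,400.00 = 1.1670.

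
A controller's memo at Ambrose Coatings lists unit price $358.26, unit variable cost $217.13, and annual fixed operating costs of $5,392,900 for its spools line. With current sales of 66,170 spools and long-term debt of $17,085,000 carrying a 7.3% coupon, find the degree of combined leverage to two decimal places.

At 66,170 units, contribution = 66,170 × $141.13 = $9,338,572.10.
Operating income = contribution − fixed costs = $9,338,572.10 − $5,392,900 = $3,945,672.10. Interest = $1,247,205.00.
DOL = $9,338,572.10 ÷ $3,945,672.10 = 2.3668; DFL = $3,945,672.10 ÷ $2,698,467.10 = 1.4622.
Combined leverage = 2.3668 × 1.4622 = 3.4607.

3.46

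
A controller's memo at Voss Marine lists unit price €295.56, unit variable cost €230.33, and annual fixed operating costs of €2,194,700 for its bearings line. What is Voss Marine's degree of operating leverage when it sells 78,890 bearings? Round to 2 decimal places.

1.74

Contribution at this volume is 78,890 × €65.23 = €5,145,994.70.
EBIT = €5,145,994.70 − €2,194,700 = €2,951,294.70.
Degree of operating leverage = €5,145,994.70 / €2,951,294.70 = 1.7436.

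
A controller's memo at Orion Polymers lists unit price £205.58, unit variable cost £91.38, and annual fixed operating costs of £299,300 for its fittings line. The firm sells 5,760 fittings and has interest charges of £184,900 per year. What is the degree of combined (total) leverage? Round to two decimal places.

Total contribution margin = 5,760 × £114.20 = £657,792.00.
Subtracting fixed costs: EBIT = £657,792.00 − £299,300 = £358,492.00. Interest = £184,900.00.
DOL = £657,792.00 ÷ £358,492.00 = 1.8349; DFL = £358,492.00 ÷ £173,592.00 = 2.0651.
DCL = DOL × DFL = 1.8349 × 2.0651 = 3.7893.

3.79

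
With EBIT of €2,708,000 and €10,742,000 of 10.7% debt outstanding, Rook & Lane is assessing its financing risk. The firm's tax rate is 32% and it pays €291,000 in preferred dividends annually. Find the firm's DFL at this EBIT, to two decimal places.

Interest = €1,149,394.00.
Preferred dividends grossed up pre-tax: €291,000 / (1 − 0.32) = €427,941.18.
DFL = EBIT ÷ [EBIT − I − D_p/(1−t)] = €2,708,000 ÷ [€2,708,000 − €1,149,394.00 − €427,941.18] = €2,708,000 ÷ €1,130,664.82 = 2.3951.

2.40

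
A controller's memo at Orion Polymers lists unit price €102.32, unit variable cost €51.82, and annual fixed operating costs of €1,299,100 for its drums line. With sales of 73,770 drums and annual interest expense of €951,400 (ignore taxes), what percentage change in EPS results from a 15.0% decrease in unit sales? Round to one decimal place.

Contribution at this volume is 73,770 × €50.50 = €3,725,385.00.
Subtracting fixed costs: EBIT = €3,725,385.00 − €1,299,100 = €2,426,285.00.
After interest of €951,400.00, pre-tax earnings = €1,474,885.00.
DCL = total CM / (EBIT − I) = €3,725,385.00 / €1,474,885.00 = 2.5259.
%ΔEPS = DCL × %ΔSales = 2.5259 × -15.0% = -37.9%.

-37.9%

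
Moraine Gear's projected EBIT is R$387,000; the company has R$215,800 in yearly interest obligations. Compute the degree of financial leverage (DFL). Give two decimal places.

Annual interest charges come to R$215,800.00.
Degree of financial leverage = EBIT / (EBIT − interest) = R$387,000 / R$171,200.00 = 2.2605.

2.26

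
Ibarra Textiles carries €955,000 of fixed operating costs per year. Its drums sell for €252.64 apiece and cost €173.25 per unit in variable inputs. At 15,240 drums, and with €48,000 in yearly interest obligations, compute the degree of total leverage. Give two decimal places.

5.85

At 15,240 units, contribution = 15,240 × €79.39 = €1,209,903.60.
EBIT = €1,209,903.60 − €955,000 = €254,903.60. Interest = €48,000.00, so EBIT − I = €206,903.60.
Degree of total leverage = total CM / (EBIT − interest) = €1,209,903.60 / €206,903.60 = 5.8477.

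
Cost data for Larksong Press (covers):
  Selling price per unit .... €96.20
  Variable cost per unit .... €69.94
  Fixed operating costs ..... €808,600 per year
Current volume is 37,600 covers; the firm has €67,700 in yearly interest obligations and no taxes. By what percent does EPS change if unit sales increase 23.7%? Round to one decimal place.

At 37,600 units, contribution = 37,600 × €26.26 = €987,376.00.
Operating income = contribution − fixed costs = €987,376.00 − €808,600 = €178,776.00.
After interest of €67,700.00, pre-tax earnings = €111,076.00.
DCL = total CM / (EBIT − I) = €987,376.00 / €111,076.00 = 8.8892.
EPS therefore changes by 8.8892 × (+23.7%) = +210.7%.

+210.7%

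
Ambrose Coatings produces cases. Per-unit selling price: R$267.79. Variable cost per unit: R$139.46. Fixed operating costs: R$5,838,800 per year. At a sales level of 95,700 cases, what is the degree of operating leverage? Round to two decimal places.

At 95,700 units, contribution = 95,700 × R$128.33 = R$12,281,181.00.
EBIT = R$12,281,181.00 − R$5,838,800 = R$6,442,381.00.
So DOL = total CM / EBIT = R$12,281,181.00 / R$6,442,381.00 = 1.9063.

1.91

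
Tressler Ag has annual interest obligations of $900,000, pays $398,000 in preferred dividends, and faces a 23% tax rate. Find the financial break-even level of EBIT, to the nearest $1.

Grossing the preferred dividend up to pre-tax terms: $398,000 / (1 − 0.23) = $516,883.12.
EPS = 0 when EBIT covers interest plus the pre-tax preferred burden: $900,000 + $516,883.12 = $1,416,883.12.

$1,416,883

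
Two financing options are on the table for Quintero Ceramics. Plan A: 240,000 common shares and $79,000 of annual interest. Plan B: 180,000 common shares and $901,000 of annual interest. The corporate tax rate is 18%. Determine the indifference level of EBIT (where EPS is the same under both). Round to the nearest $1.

$3,367,000

At indifference, (EBIT − 79,000)(1 − t)/240,000 = (EBIT − 901,000)(1 − t)/180,000.
The (1 − t) factor cancels: (EBIT − 79,000) × 180,000 = (EBIT − 901,000) × 240,000.
EBIT × (240,000 − 180,000) = 901,000 × 240,000 − 79,000 × 180,000 = 202,020,000,000, so EBIT = 202,020,000,000 ÷ 60,000 = 3,367,000.00.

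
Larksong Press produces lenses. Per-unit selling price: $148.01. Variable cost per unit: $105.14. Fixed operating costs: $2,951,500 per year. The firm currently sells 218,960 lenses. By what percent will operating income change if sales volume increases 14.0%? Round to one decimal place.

Contribution at this volume is 218,960 × $42.87 = $9,386,815.20.
Operating income = contribution − fixed costs = $9,386,815.20 − $2,951,500 = $6,435,315.20.
Degree of operating leverage = $9,386,815.20 / $6,435,315.20 = 1.4586.
So EBIT moves 1.4586 × (+14.0%) = +20.4%.

+20.4%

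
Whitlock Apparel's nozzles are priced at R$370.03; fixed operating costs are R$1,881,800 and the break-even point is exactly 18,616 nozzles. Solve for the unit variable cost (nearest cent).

Contribution per unit must be FC / Q = R$1,881,800 / 18,616 = R$101.0851.
Hence VC = price − CM = R$370.03 − R$101.0851 = R$268.94.

R$268.94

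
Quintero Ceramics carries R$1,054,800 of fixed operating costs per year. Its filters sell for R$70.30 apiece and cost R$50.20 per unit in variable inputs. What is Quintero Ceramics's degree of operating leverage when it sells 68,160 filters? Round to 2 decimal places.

Total contribution margin = 68,160 × R$20.10 = R$1,370,016.00.
EBIT = R$1,370,016.00 − R$1,054,800 = R$315,216.00.
Degree of operating leverage = R$1,370,016.00 / R$315,216.00 = 4.3463.

4.35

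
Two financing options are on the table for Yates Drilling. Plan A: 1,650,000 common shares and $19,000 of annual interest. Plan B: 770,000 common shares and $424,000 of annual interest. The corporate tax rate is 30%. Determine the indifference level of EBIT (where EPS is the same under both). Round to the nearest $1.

$778,375

At indifference, (EBIT − 19,000)(1 − t)/1,650,000 = (EBIT − 424,000)(1 − t)/770,000.
Cancelling (1 − t) and cross-multiplying: 770,000·(EBIT − 19,000) = 1,650,000·(EBIT − 424,000).
EBIT × (1,650,000 − 770,000) = 424,000 × 1,650,000 − 19,000 × 770,000 = 684,970,000,000, so EBIT = 684,970,000,000 ÷ 880,000 = 778,375.00.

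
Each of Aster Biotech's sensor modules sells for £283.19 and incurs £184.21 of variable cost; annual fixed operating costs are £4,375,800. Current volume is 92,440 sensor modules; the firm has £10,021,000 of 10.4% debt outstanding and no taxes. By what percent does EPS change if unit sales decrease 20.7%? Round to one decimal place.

-50.8%

At 92,440 units, contribution = 92,440 × £98.98 = £9,149,711.20.
Operating income = contribution − fixed costs = £9,149,711.20 − £4,375,800 = £4,773,911.20.
Interest = £1,042,184.00, so EBIT − I = £3,731,727.20.
Degree of combined leverage = contribution ÷ (EBIT − I) = £9,149,711.20 ÷ £3,731,727.20 = 2.4519.
EPS therefore changes by 2.4519 × (-20.7%) = -50.8%.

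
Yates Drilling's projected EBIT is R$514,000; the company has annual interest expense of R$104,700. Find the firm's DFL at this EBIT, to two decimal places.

Annual interest charges come to R$104,700.00.
DFL = EBIT ÷ (EBIT − I) = R$514,000 ÷ (R$514,000 − R$104,700.00) = R$514,000 ÷ R$409,300.00 = 1.2558.

1.26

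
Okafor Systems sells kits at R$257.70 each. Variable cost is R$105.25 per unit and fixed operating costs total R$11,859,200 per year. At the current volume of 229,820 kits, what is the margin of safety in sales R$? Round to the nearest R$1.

Unit CM = price − variable cost = R$257.70 − R$105.25 = R$152.45. Break-even units = R$11,859,200 ÷ R$152.45 = 77,790.75; break-even revenue = 77,790.75 × R$257.70 = R$20,046,676.55.
Actual sales revenue = 229,820 × R$257.70 = R$59,224,614.00.
Margin of safety = R$59,224,614.00 − R$20,046,676.55 = R$39,177,937.

R$39,177,937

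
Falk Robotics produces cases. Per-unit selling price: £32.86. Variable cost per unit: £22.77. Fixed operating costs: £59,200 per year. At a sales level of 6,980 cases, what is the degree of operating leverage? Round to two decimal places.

At 6,980 units, contribution = 6,980 × £10.09 = £70,428.20.
Subtracting fixed costs: EBIT = £70,428.20 − £59,200 = £11,228.20.
Degree of operating leverage = £70,428.20 / £11,228.20 = 6.2724.

6.27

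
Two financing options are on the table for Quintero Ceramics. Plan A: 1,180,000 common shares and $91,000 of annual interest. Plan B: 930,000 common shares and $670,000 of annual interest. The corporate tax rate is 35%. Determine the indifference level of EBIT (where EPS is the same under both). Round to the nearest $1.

At indifference, (EBIT − 91,000)(1 − t)/1,180,000 = (EBIT − 670,000)(1 − t)/930,000.
Cancelling (1 − t) and cross-multiplying: 930,000·(EBIT − 91,000) = 1,180,000·(EBIT − 670,000).
EBIT × (1,180,000 − 930,000) = 670,000 × 1,180,000 − 91,000 × 930,000 = 705,970,000,000, so EBIT = 705,970,000,000 ÷ 250,000 = 2,823,880.00.

$2,823,880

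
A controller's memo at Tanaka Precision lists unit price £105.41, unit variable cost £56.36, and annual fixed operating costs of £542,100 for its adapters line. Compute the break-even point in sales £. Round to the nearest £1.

£1,164,990

Contribution margin per unit = £105.41 − £56.36 = £49.05, a CM ratio of £49.05 ÷ £105.41 = 0.4653.
Break-even sales = FC ÷ CM ratio = £542,100 × £105.41 / £49.05 = £1,164,990.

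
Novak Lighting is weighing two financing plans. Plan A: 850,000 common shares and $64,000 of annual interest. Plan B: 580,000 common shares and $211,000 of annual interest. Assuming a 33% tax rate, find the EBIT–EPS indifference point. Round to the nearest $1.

$526,778

Set EPS_A = EPS_B: (EBIT − $64,000)(1 − 0.33) ÷ 850,000 = (EBIT − $211,000)(1 − 0.33) ÷ 580,000.
Cancelling (1 − t) and cross-multiplying: 580,000·(EBIT − 64,000) = 850,000·(EBIT − 211,000).
EBIT × (850,000 − 580,000) = 211,000 × 850,000 − 64,000 × 580,000 = 142,230,000,000, so EBIT = 142,230,000,000 ÷ 270,000 = 526,777.78.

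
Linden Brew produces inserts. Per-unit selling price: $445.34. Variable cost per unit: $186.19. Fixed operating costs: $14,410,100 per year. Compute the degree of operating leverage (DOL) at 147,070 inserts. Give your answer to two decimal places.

1.61

At 147,070 units, contribution = 147,070 × $259.15 = $38,113,190.50.
Subtracting fixed costs: EBIT = $38,113,190.50 − $14,410,100 = $23,703,090.50.
DOL = contribution ÷ EBIT = $38,113,190.50 ÷ $23,703,090.50 = 1.6079.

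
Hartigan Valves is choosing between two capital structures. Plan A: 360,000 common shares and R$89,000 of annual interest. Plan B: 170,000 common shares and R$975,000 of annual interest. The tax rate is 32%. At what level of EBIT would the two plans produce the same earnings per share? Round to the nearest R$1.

R$1,767,737

At indifference, (EBIT − 89,000)(1 − t)/360,000 = (EBIT − 975,000)(1 − t)/170,000.
The (1 − t) factor cancels: (EBIT − 89,000) × 170,000 = (EBIT − 975,000) × 360,000.
Solving, EBIT = (975,000·360,000 − 89,000·170,000) / (360,000 − 170,000) = 335,870,000,000 / 190,000 = 1,767,736.84.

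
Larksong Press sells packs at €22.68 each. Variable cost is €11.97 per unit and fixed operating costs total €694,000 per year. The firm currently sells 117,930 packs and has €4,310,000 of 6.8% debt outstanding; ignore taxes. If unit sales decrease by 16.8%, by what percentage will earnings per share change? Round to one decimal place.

-76.9%

Contribution at this volume is 117,930 × €10.71 = €1,263,030.30.
EBIT = €1,263,030.30 − €694,000 = €569,030.30.
Interest = €293,080.00, so EBIT − I = €275,950.30.
Degree of combined leverage = contribution ÷ (EBIT − I) = €1,263,030.30 ÷ €275,950.30 = 4.5770.
%ΔEPS = DCL × %ΔSales = 4.5770 × -16.8% = -76.9%.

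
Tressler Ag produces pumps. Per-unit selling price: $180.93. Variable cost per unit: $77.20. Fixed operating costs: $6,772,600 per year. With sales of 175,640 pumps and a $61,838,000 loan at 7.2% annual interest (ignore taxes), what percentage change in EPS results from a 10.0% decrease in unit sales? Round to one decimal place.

-26.0%

At 175,640 units, contribution = 175,640 × $103.73 = $18,219,137.20.
EBIT = $18,219,137.20 − $6,772,600 = $11,446,537.20.
After interest of $4,452,336.00, pre-tax earnings = $6,994,201.20.
DCL = total CM / (EBIT − I) = $18,219,137.20 / $6,994,201.20 = 2.6049.
%ΔEPS = DCL × %ΔSales = 2.6049 × -10.0% = -26.0%.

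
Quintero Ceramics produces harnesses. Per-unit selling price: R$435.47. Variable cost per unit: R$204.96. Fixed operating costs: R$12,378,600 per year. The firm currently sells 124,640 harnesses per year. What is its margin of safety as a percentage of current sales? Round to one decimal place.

Contribution margin per unit = R$435.47 − R$204.96 = R$230.51. Break-even units = R$12,378,600 ÷ R$230.51 = 53,700.92; break-even revenue = 53,700.92 × R$435.47 = R$23,385,141.39.
Actual sales revenue = 124,640 × R$435.47 = R$54,276,980.80.
Margin of safety = (R$54,276,980.80 − R$23,385,141.39) ÷ R$54,276,980.80 = 56.9%.

56.9%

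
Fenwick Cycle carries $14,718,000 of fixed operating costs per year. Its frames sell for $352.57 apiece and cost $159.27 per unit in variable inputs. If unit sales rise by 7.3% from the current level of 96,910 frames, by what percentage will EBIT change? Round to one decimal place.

Contribution at this volume is 96,910 × $193.30 = $18,732,703.00.
Operating income = contribution − fixed costs = $18,732,703.00 − $14,718,000 = $4,014,703.00.
DOL = contribution ÷ EBIT = $18,732,703.00 ÷ $4,014,703.00 = 4.6660.
Operating income changes by 4.6660 × +7.3% = +34.1%.

+34.1%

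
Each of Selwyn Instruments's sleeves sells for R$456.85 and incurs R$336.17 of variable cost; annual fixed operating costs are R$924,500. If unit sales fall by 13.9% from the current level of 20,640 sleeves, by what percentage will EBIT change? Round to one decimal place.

-22.1%

Contribution at this volume is 20,640 × R$120.68 = R$2,490,835.20.
Subtracting fixed costs: EBIT = R$2,490,835.20 − R$924,500 = R$1,566,335.20.
DOL = contribution ÷ EBIT = R$2,490,835.20 ÷ R$1,566,335.20 = 1.5902.
So EBIT moves 1.5902 × (-13.9%) = -22.1%.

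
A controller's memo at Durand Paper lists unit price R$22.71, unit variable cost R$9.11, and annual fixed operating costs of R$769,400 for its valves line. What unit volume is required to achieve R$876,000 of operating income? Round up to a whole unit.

120,986 valves

Unit CM = price − variable cost = R$22.71 − R$9.11 = R$13.60.
Need Q such that Q × R$13.60 − R$769,400 = R$876,000, i.e. Q = R$1,645,400 / R$13.60 = 120,985.29 → 120,986.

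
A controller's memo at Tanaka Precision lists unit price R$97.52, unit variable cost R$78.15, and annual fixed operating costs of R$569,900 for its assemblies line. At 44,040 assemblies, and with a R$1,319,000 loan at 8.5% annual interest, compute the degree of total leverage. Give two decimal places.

4.99

Contribution at this volume is 44,040 × R$19.37 = R$853,054.80.
EBIT = R$853,054.80 − R$569,900 = R$283,154.80. Interest = R$112,115.00, so EBIT − I = R$171,039.80.
Degree of total leverage = total CM / (EBIT − interest) = R$853,054.80 / R$171,039.80 = 4.9875.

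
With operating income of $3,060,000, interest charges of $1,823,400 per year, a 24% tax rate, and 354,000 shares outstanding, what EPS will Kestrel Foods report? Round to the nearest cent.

$2.65

Pre-tax income = $3,060,000 − $1,823,400.00 = $1,236,600.00.
After tax at 24%: net income = $1,236,600.00 × 0.76 = $939,816.00.
Per share: $939,816.00 / 354,000 shares = $2.65.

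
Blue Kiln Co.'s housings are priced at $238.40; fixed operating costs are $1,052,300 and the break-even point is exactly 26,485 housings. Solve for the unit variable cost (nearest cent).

At break-even, FC = Q × (P − VC), so P − VC = $1,052,300 ÷ 26,485 = $39.7319.
Variable cost per unit = $238.40 − $39.7319 = $198.67.

$198.67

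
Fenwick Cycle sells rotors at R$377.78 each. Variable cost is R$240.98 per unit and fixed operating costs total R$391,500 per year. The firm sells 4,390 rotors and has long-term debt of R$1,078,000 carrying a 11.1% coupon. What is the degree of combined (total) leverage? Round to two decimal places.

Total contribution margin = 4,390 × R$136.80 = R$600,552.00.
Operating income = contribution − fixed costs = R$600,552.00 − R$391,500 = R$209,052.00. Interest = R$119,658.00, so EBIT − I = R$89,394.00.
DCL = contribution ÷ (EBIT − I) = R$600,552.00 ÷ R$89,394.00 = 6.7180.

6.72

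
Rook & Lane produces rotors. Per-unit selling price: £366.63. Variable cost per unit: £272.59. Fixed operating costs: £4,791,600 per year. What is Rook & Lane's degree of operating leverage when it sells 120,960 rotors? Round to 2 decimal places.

1.73

Total contribution margin = 120,960 × £94.04 = £11,375,078.40.
Operating income = contribution − fixed costs = £11,375,078.40 − £4,791,600 = £6,583,478.40.
DOL = contribution ÷ EBIT = £11,375,078.40 ÷ £6,583,478.40 = 1.7278.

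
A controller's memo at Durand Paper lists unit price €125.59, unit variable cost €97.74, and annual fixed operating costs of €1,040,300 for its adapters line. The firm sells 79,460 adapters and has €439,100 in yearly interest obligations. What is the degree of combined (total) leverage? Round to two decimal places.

3.02

Contribution at this volume is 79,460 × €27.85 = €2,212,961.00.
EBIT = €2,212,961.00 − €1,040,300 = €1,172,661.00. Interest = €439,100.00, so EBIT − I = €733,561.00.
Degree of total leverage = total CM / (EBIT − interest) = €2,212,961.00 / €733,561.00 = 3.0167.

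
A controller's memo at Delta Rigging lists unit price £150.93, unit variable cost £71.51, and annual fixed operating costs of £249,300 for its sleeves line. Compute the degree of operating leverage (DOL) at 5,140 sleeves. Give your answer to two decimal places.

At 5,140 units, contribution = 5,140 × £79.42 = £408,218.80.
EBIT = £408,218.80 − £249,300 = £158,918.80.
DOL = contribution ÷ EBIT = £408,218.80 ÷ £158,918.80 = 2.5687.

2.57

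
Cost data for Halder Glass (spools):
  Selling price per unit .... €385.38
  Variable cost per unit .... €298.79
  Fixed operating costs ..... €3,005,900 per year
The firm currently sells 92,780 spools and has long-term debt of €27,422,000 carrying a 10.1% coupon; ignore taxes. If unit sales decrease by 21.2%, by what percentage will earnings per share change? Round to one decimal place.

-75.4%

Contribution at this volume is 92,780 × €86.59 = €8,033,820.20.
EBIT = €8,033,820.20 − €3,005,900 = €5,027,920.20.
After interest of €2,769,622.00, pre-tax earnings = €2,258,298.20.
DCL = total CM / (EBIT − I) = €8,033,820.20 / €2,258,298.20 = 3.5575.
%ΔEPS = DCL × %ΔSales = 3.5575 × -21.2% = -75.4%.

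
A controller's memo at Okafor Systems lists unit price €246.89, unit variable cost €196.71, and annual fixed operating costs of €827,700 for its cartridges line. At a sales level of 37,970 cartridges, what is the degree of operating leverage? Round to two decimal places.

At 37,970 units, contribution = 37,970 × €50.18 = €1,905,334.60.
Operating income = contribution − fixed costs = €1,905,334.60 − €827,700 = €1,077,634.60.
Degree of operating leverage = €1,905,334.60 / €1,077,634.60 = 1.7681.

1.77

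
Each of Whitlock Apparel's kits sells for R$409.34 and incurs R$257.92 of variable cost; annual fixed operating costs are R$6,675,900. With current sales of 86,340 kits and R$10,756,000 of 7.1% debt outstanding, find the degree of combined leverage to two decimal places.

2.32

Contribution at this volume is 86,340 × R$151.42 = R$13,073,602.80.
EBIT = R$13,073,602.80 − R$6,675,900 = R$6,397,702.80. Interest = R$763,676.00.
DOL = R$13,073,602.80 ÷ R$6,397,702.80 = 2.0435; DFL = R$6,397,702.80 ÷ R$5,634,026.80 = 1.1355.
Combined leverage = 2.0435 × 1.1355 = 2.3204.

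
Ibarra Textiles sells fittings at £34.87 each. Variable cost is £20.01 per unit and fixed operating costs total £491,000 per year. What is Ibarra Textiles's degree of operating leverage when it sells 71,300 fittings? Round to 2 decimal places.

At 71,300 units, contribution = 71,300 × £14.86 = £1,059,518.00.
Operating income = contribution − fixed costs = £1,059,518.00 − £491,000 = £568,518.00.
So DOL = total CM / EBIT = £1,059,518.00 / £568,518.00 = 1.8636.

1.86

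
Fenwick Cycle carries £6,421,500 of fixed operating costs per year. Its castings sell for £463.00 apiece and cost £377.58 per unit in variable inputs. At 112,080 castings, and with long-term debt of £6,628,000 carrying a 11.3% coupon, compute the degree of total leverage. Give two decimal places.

Total contribution margin = 112,080 × £85.42 = £9,573,873.60.
Operating income = contribution − fixed costs = £9,573,873.60 − £6,421,500 = £3,152,373.60. Interest = £748,964.00, so EBIT − I = £2,403,409.60.
DCL = contribution ÷ (EBIT − I) = £9,573,873.60 ÷ £2,403,409.60 = 3.9835.

3.98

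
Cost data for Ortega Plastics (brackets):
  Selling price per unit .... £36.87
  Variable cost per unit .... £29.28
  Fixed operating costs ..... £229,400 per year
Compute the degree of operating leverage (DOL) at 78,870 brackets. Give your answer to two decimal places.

1.62

Contribution at this volume is 78,870 × £7.59 = £598,623.30.
Operating income = contribution − fixed costs = £598,623.30 − £229,400 = £369,223.30.
Degree of operating leverage = £598,623.30 / £369,223.30 = 1.6213.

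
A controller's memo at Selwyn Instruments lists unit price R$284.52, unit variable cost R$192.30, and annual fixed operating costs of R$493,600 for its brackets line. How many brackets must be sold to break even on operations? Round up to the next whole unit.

Unit CM = price − variable cost = R$284.52 − R$192.30 = R$92.22.
Units to break even: R$493,600 ÷ R$92.22 = 5,352.42, rounded up to 5,353.

5,353 brackets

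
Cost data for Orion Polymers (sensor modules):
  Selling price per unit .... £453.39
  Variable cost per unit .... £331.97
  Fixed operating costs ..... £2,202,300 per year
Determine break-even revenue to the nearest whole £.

Contribution margin per unit = £453.39 − £331.97 = £121.42, a CM ratio of £121.42 ÷ £453.39 = 0.2678.
Break-even sales = FC ÷ CM ratio = £2,202,300 × £453.39 / £121.42 = £8,223,528.

£8,223,528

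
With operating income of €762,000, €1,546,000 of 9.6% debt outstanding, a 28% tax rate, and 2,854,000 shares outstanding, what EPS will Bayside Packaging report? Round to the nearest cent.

Interest = €148,416.00, so EBT = €762,000 − €148,416.00 = €613,584.00.
Net income = €613,584.00 × (1 − 0.28) = €441,780.48.
EPS = €441,780.48 ÷ 2,854,000 = €0.15.

€0.15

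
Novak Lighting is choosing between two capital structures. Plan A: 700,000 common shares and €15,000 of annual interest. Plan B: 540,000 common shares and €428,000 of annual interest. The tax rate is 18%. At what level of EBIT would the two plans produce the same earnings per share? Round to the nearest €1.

€1,821,875

Set EPS_A = EPS_B: (EBIT − €15,000)(1 − 0.18) ÷ 700,000 = (EBIT − €428,000)(1 − 0.18) ÷ 540,000.
The (1 − t) factor cancels: (EBIT − 15,000) × 540,000 = (EBIT − 428,000) × 700,000.
EBIT × (700,000 − 540,000) = 428,000 × 700,000 − 15,000 × 540,000 = 291,500,000,000, so EBIT = 291,500,000,000 ÷ 160,000 = 1,821,875.00.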